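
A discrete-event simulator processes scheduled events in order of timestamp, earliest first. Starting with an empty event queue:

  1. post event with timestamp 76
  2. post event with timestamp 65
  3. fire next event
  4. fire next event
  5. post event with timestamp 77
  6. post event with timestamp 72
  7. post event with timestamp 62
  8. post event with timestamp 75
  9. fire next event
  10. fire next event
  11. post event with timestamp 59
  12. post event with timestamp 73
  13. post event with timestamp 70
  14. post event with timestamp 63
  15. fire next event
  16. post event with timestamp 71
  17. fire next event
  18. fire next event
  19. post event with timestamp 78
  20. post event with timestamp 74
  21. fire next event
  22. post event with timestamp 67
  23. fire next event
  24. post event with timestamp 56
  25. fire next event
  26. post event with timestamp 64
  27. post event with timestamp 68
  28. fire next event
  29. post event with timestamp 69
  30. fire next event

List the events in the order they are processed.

65, 76, 62, 72, 59, 63, 70, 71, 67, 56, 64, 68

insert 76 → {76}
insert 65 → {65, 76}
fire next event → 65; now {76}
fire next event → 76; now {}
insert 77 → {77}
insert 72 → {72, 77}
insert 62 → {62, 72, 77}
insert 75 → {62, 72, 75, 77}
fire next event → 62; now {72, 75, 77}
fire next event → 72; now {75, 77}
insert 59 → {59, 75, 77}
insert 73 → {59, 73, 75, 77}
insert 70 → {59, 70, 73, 75, 77}
insert 63 → {59, 63, 70, 73, 75, 77}
fire next event → 59; now {63, 70, 73, 75, 77}
insert 71 → {63, 70, 71, 73, 75, 77}
fire next event → 63; now {70, 71, 73, 75, 77}
fire next event → 70; now {71, 73, 75, 77}
insert 78 → {71, 73, 75, 77, 78}
insert 74 → {71, 73, 74, 75, 77, 78}
fire next event → 71; now {73, 74, 75, 77, 78}
insert 67 → {67, 73, 74, 75, 77, 78}
fire next event → 67; now {73, 74, 75, 77, 78}
insert 56 → {56, 73, 74, 75, 77, 78}
fire next event → 56; now {73, 74, 75, 77, 78}
insert 64 → {64, 73, 74, 75, 77, 78}
insert 68 → {64, 68, 73, 74, 75, 77, 78}
fire next event → 64; now {68, 73, 74, 75, 77, 78}
insert 69 → {68, 69, 73, 74, 75, 77, 78}
fire next event → 68; now {69, 73, 74, 75, 77, 78}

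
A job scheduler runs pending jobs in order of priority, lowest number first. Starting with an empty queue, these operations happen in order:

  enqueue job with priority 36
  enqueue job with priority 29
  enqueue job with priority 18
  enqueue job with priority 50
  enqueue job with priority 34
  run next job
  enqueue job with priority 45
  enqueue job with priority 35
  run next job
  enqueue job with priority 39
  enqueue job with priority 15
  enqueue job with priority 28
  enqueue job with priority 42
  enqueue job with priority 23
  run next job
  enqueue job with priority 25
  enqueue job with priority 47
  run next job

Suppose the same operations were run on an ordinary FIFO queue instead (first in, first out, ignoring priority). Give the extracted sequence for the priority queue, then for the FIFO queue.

insert 36 → {36}
insert 29 → {29, 36}
insert 18 → {18, 29, 36}
insert 50 → {18, 29, 36, 50}
insert 34 → {18, 29, 34, 36, 50}
run next job → 18; now {29, 34, 36, 50}
insert 45 → {29, 34, 36, 45, 50}
insert 35 → {29, 34, 35, 36, 45, 50}
run next job → 29; now {34, 35, 36, 45, 50}
insert 39 → {34, 35, 36, 39, 45, 50}
insert 15 → {15, 34, 35, 36, 39, 45, 50}
insert 28 → {15, 28, 34, 35, 36, 39, 45, 50}
insert 42 → {15, 28, 34, 35, 36, 39, 42, 45, 50}
insert 23 → {15, 23, 28, 34, 35, 36, 39, 42, 45, 50}
run next job → 15; now {23, 28, 34, 35, 36, 39, 42, 45, 50}
insert 25 → {23, 25, 28, 34, 35, 36, 39, 42, 45, 50}
insert 47 → {23, 25, 28, 34, 35, 36, 39, 42, 45, 47, 50}
run next job → 23; now {25, 28, 34, 35, 36, 39, 42, 45, 47, 50}

priority queue: 18, 29, 15, 23; FIFO queue: 36 → 29 → 18 → 50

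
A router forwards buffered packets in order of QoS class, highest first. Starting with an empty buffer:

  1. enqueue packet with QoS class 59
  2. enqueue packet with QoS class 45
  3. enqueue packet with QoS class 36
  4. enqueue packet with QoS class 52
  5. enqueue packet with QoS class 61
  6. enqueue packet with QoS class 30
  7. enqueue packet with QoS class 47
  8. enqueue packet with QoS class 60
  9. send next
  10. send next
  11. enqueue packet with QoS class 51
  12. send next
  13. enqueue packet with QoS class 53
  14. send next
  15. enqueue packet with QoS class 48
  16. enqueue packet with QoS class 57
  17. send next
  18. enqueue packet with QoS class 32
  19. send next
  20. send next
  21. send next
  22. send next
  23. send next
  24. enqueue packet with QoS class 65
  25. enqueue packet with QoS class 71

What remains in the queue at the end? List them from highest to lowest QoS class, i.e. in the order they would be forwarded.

insert 59 → {59}
insert 45 → {59, 45}
insert 36 → {59, 45, 36}
insert 52 → {59, 52, 45, 36}
insert 61 → {61, 59, 52, 45, 36}
insert 30 → {61, 59, 52, 45, 36, 30}
insert 47 → {61, 59, 52, 47, 45, 36, 30}
insert 60 → {61, 60, 59, 52, 47, 45, 36, 30}
send next → 61; now {60, 59, 52, 47, 45, 36, 30}
send next → 60; now {59, 52, 47, 45, 36, 30}
insert 51 → {59, 52, 51, 47, 45, 36, 30}
send next → 59; now {52, 51, 47, 45, 36, 30}
insert 53 → {53, 52, 51, 47, 45, 36, 30}
send next → 53; now {52, 51, 47, 45, 36, 30}
insert 48 → {52, 51, 48, 47, 45, 36, 30}
insert 57 → {57, 52, 51, 48, 47, 45, 36, 30}
send next → 57; now {52, 51, 48, 47, 45, 36, 30}
insert 32 → {52, 51, 48, 47, 45, 36, 32, 30}
send next → 52; now {51, 48, 47, 45, 36, 32, 30}
send next → 51; now {48, 47, 45, 36, 32, 30}
send next → 48; now {47, 45, 36, 32, 30}
send next → 47; now {45, 36, 32, 30}
send next → 45; now {36, 32, 30}
insert 65 → {65, 36, 32, 30}
insert 71 → {71, 65, 36, 32, 30}

71 → 65 → 36 → 32 → 30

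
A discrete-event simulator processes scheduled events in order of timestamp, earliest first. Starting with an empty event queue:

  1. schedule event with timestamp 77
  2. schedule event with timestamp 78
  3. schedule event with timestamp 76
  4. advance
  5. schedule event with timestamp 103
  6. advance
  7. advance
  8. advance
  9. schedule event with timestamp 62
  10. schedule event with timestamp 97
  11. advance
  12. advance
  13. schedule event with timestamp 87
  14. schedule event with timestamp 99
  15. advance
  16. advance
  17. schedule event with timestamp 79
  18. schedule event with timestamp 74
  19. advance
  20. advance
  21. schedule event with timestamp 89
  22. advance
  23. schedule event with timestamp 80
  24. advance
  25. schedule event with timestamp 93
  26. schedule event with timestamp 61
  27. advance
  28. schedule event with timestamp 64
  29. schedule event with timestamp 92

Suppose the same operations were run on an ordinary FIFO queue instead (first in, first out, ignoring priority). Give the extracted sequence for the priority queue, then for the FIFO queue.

insert 77 → {77}
insert 78 → {77, 78}
insert 76 → {76, 77, 78}
advance → 76; now {77, 78}
insert 103 → {77, 78, 103}
advance → 77; now {78, 103}
advance → 78; now {103}
advance → 103; now {}
insert 62 → {62}
insert 97 → {62, 97}
advance → 62; now {97}
advance → 97; now {}
insert 87 → {87}
insert 99 → {87, 99}
advance → 87; now {99}
advance → 99; now {}
insert 79 → {79}
insert 74 → {74, 79}
advance → 74; now {79}
advance → 79; now {}
insert 89 → {89}
advance → 89; now {}
insert 80 → {80}
advance → 80; now {}
insert 93 → {93}
insert 61 → {61, 93}
advance → 61; now {93}
insert 64 → {64, 93}
insert 92 → {64, 92, 93}

priority queue: 76, 77, 78, 103, 62, 97, 87, 99, 74, 79, 89, 80, 61; FIFO queue: 77 → 78 → 76 → 103 → 62 → 97 → 87 → 99 → 79 → 74 → 89 → 80 → 93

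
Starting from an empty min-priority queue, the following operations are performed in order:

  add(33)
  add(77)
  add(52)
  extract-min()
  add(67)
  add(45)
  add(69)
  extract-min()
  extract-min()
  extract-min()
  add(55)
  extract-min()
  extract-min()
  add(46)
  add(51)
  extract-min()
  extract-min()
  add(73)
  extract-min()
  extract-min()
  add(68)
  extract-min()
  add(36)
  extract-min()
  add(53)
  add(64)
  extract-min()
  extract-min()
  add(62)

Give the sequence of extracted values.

33, 45, 52, 67, 55, 69, 46, 51, 73, 77, 68, 36, 53, 64

insert 33 → {33}
insert 77 → {33, 77}
insert 52 → {33, 52, 77}
extract-min → 33; now {52, 77}
insert 67 → {52, 67, 77}
insert 45 → {45, 52, 67, 77}
insert 69 → {45, 52, 67, 69, 77}
extract-min → 45; now {52, 67, 69, 77}
extract-min → 52; now {67, 69, 77}
extract-min → 67; now {69, 77}
insert 55 → {55, 69, 77}
extract-min → 55; now {69, 77}
extract-min → 69; now {77}
insert 46 → {46, 77}
insert 51 → {46, 51, 77}
extract-min → 46; now {51, 77}
extract-min → 51; now {77}
insert 73 → {73, 77}
extract-min → 73; now {77}
extract-min → 77; now {}
insert 68 → {68}
extract-min → 68; now {}
insert 36 → {36}
extract-min → 36; now {}
insert 53 → {53}
insert 64 → {53, 64}
extract-min → 53; now {64}
extract-min → 64; now {}
insert 62 → {62}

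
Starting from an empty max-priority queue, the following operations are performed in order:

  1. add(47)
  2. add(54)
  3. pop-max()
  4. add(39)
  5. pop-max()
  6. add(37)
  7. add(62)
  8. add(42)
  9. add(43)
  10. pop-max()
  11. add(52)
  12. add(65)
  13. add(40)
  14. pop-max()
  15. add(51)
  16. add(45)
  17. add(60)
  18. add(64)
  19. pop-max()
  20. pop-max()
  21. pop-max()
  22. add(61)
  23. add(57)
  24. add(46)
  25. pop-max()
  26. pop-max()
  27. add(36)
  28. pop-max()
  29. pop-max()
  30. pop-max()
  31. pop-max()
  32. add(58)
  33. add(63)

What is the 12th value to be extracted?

insert 47 → {47}
insert 54 → {54, 47}
pop-max → 54; now {47}
insert 39 → {47, 39}
pop-max → 47; now {39}
insert 37 → {39, 37}
insert 62 → {62, 39, 37}
insert 42 → {62, 42, 39, 37}
insert 43 → {62, 43, 42, 39, 37}
pop-max → 62; now {43, 42, 39, 37}
insert 52 → {52, 43, 42, 39, 37}
insert 65 → {65, 52, 43, 42, 39, 37}
insert 40 → {65, 52, 43, 42, 40, 39, 37}
pop-max → 65; now {52, 43, 42, 40, 39, 37}
insert 51 → {52, 51, 43, 42, 40, 39, 37}
insert 45 → {52, 51, 45, 43, 42, 40, 39, 37}
insert 60 → {60, 52, 51, 45, 43, 42, 40, 39, 37}
insert 64 → {64, 60, 52, 51, 45, 43, 42, 40, 39, 37}
pop-max → 64; now {60, 52, 51, 45, 43, 42, 40, 39, 37}
pop-max → 60; now {52, 51, 45, 43, 42, 40, 39, 37}
pop-max → 52; now {51, 45, 43, 42, 40, 39, 37}
insert 61 → {61, 51, 45, 43, 42, 40, 39, 37}
insert 57 → {61, 57, 51, 45, 43, 42, 40, 39, 37}
insert 46 → {61, 57, 51, 46, 45, 43, 42, 40, 39, 37}
pop-max → 61; now {57, 51, 46, 45, 43, 42, 40, 39, 37}
pop-max → 57; now {51, 46, 45, 43, 42, 40, 39, 37}
insert 36 → {51, 46, 45, 43, 42, 40, 39, 37, 36}
pop-max → 51; now {46, 45, 43, 42, 40, 39, 37, 36}
pop-max → 46; now {45, 43, 42, 40, 39, 37, 36}
pop-max → 45; now {43, 42, 40, 39, 37, 36}
pop-max → 43; now {42, 40, 39, 37, 36}
insert 58 → {58, 42, 40, 39, 37, 36}
insert 63 → {63, 58, 42, 40, 39, 37, 36}

45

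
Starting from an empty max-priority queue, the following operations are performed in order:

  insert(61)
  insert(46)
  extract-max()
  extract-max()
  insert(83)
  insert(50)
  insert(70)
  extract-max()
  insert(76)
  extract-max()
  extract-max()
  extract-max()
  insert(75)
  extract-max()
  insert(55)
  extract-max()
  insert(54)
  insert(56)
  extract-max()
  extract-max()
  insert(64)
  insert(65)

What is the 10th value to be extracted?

54

insert 61 → {61}
insert 46 → {61, 46}
extract-max → 61; now {46}
extract-max → 46; now {}
insert 83 → {83}
insert 50 → {83, 50}
insert 70 → {83, 70, 50}
extract-max → 83; now {70, 50}
insert 76 → {76, 70, 50}
extract-max → 76; now {70, 50}
extract-max → 70; now {50}
extract-max → 50; now {}
insert 75 → {75}
extract-max → 75; now {}
insert 55 → {55}
extract-max → 55; now {}
insert 54 → {54}
insert 56 → {56, 54}
extract-max → 56; now {54}
extract-max → 54; now {}
insert 64 → {64}
insert 65 → {65, 64}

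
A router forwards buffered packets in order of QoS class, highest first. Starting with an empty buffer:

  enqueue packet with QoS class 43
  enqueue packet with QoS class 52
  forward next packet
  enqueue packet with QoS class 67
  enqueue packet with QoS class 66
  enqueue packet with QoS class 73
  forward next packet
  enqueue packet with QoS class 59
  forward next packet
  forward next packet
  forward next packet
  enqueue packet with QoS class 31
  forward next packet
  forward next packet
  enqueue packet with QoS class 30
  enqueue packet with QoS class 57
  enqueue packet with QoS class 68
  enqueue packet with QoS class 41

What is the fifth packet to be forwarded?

59

insert 43 → {43}
insert 52 → {52, 43}
forward next packet → 52; now {43}
insert 67 → {67, 43}
insert 66 → {67, 66, 43}
insert 73 → {73, 67, 66, 43}
forward next packet → 73; now {67, 66, 43}
insert 59 → {67, 66, 59, 43}
forward next packet → 67; now {66, 59, 43}
forward next packet → 66; now {59, 43}
forward next packet → 59; now {43}
insert 31 → {43, 31}
forward next packet → 43; now {31}
forward next packet → 31; now {}
insert 30 → {30}
insert 57 → {57, 30}
insert 68 → {68, 57, 30}
insert 41 → {68, 57, 41, 30}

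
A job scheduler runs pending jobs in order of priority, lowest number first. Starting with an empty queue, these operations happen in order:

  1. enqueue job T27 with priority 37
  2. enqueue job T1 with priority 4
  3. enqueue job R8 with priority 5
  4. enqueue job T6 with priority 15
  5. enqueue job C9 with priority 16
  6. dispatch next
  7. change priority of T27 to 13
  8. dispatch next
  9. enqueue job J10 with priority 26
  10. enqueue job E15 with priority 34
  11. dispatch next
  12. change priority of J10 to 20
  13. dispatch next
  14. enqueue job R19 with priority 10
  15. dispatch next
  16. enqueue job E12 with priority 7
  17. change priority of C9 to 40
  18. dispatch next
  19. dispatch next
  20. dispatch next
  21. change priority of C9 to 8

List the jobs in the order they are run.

T1, R8, T27, T6, R19, E12, J10, E15

add T27 (priority 37) → {T27:37}
add T1 (priority 4) → {T1:4, T27:37}
add R8 (priority 5) → {T1:4, R8:5, T27:37}
add T6 (priority 15) → {T1:4, R8:5, T6:15, T27:37}
add C9 (priority 16) → {T1:4, R8:5, T6:15, C9:16, T27:37}
dispatch next → T1; now {R8:5, T6:15, C9:16, T27:37}
update T27 to priority 13 → {R8:5, T27:13, T6:15, C9:16}
dispatch next → R8; now {T27:13, T6:15, C9:16}
add J10 (priority 26) → {T27:13, T6:15, C9:16, J10:26}
add E15 (priority 34) → {T27:13, T6:15, C9:16, J10:26, E15:34}
dispatch next → T27; now {T6:15, C9:16, J10:26, E15:34}
update J10 to priority 20 → {T6:15, C9:16, J10:20, E15:34}
dispatch next → T6; now {C9:16, J10:20, E15:34}
add R19 (priority 10) → {R19:10, C9:16, J10:20, E15:34}
dispatch next → R19; now {C9:16, J10:20, E15:34}
add E12 (priority 7) → {E12:7, C9:16, J10:20, E15:34}
update C9 to priority 40 → {E12:7, J10:20, E15:34, C9:40}
dispatch next → E12; now {J10:20, E15:34, C9:40}
dispatch next → J10; now {E15:34, C9:40}
dispatch next → E15; now {C9:40}
update C9 to priority 8 → {C9:8}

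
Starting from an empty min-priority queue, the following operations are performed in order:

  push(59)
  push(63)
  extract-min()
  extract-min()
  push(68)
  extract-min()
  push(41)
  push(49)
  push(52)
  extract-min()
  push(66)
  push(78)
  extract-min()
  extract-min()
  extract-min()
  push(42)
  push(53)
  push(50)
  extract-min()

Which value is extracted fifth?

49

insert 59 → {59}
insert 63 → {59, 63}
extract-min → 59; now {63}
extract-min → 63; now {}
insert 68 → {68}
extract-min → 68; now {}
insert 41 → {41}
insert 49 → {41, 49}
insert 52 → {41, 49, 52}
extract-min → 41; now {49, 52}
insert 66 → {49, 52, 66}
insert 78 → {49, 52, 66, 78}
extract-min → 49; now {52, 66, 78}
extract-min → 52; now {66, 78}
extract-min → 66; now {78}
insert 42 → {42, 78}
insert 53 → {42, 53, 78}
insert 50 → {42, 50, 53, 78}
extract-min → 42; now {50, 53, 78}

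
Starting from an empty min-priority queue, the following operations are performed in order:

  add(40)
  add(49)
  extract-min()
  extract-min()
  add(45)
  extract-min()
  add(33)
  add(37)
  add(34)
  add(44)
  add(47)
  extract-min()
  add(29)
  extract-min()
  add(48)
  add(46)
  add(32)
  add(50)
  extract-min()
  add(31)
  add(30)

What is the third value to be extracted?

45

insert 40 → {40}
insert 49 → {40, 49}
extract-min → 40; now {49}
extract-min → 49; now {}
insert 45 → {45}
extract-min → 45; now {}
insert 33 → {33}
insert 37 → {33, 37}
insert 34 → {33, 34, 37}
insert 44 → {33, 34, 37, 44}
insert 47 → {33, 34, 37, 44, 47}
extract-min → 33; now {34, 37, 44, 47}
insert 29 → {29, 34, 37, 44, 47}
extract-min → 29; now {34, 37, 44, 47}
insert 48 → {34, 37, 44, 47, 48}
insert 46 → {34, 37, 44, 46, 47, 48}
insert 32 → {32, 34, 37, 44, 46, 47, 48}
insert 50 → {32, 34, 37, 44, 46, 47, 48, 50}
extract-min → 32; now {34, 37, 44, 46, 47, 48, 50}
insert 31 → {31, 34, 37, 44, 46, 47, 48, 50}
insert 30 → {30, 31, 34, 37, 44, 46, 47, 48, 50}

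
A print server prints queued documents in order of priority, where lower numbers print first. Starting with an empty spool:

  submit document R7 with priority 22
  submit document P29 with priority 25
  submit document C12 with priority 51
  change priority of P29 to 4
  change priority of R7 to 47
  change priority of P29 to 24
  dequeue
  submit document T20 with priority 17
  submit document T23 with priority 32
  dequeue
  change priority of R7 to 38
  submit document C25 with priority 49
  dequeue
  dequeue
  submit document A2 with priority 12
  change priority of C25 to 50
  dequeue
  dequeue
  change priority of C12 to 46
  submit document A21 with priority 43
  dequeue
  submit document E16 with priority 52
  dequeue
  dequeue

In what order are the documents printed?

add R7 (priority 22) → {R7:22}
add P29 (priority 25) → {R7:22, P29:25}
add C12 (priority 51) → {R7:22, P29:25, C12:51}
update P29 to priority 4 → {P29:4, R7:22, C12:51}
update R7 to priority 47 → {P29:4, R7:47, C12:51}
update P29 to priority 24 → {P29:24, R7:47, C12:51}
dequeue → P29; now {R7:47, C12:51}
add T20 (priority 17) → {T20:17, R7:47, C12:51}
add T23 (priority 32) → {T20:17, T23:32, R7:47, C12:51}
dequeue → T20; now {T23:32, R7:47, C12:51}
update R7 to priority 38 → {T23:32, R7:38, C12:51}
add C25 (priority 49) → {T23:32, R7:38, C25:49, C12:51}
dequeue → T23; now {R7:38, C25:49, C12:51}
dequeue → R7; now {C25:49, C12:51}
add A2 (priority 12) → {A2:12, C25:49, C12:51}
update C25 to priority 50 → {A2:12, C25:50, C12:51}
dequeue → A2; now {C25:50, C12:51}
dequeue → C25; now {C12:51}
update C12 to priority 46 → {C12:46}
add A21 (priority 43) → {A21:43, C12:46}
dequeue → A21; now {C12:46}
add E16 (priority 52) → {C12:46, E16:52}
dequeue → C12; now {E16:52}
dequeue → E16; now {}

[P29, T20, T23, R7, A2, C25, A21, C12, E16]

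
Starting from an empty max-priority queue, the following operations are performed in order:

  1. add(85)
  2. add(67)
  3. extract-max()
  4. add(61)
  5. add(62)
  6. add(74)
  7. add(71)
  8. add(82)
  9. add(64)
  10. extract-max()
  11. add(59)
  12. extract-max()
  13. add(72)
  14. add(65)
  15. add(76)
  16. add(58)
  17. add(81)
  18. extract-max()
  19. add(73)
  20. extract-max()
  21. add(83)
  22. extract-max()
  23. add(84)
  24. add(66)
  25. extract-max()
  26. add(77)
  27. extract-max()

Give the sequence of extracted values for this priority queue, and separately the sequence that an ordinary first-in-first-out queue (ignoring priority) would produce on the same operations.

priority queue: [85, 82, 74, 81, 76, 83, 84, 77]; FIFO queue: 85, 67, 61, 62, 74, 71, 82, 64

insert 85 → {85}
insert 67 → {85, 67}
extract-max → 85; now {67}
insert 61 → {67, 61}
insert 62 → {67, 62, 61}
insert 74 → {74, 67, 62, 61}
insert 71 → {74, 71, 67, 62, 61}
insert 82 → {82, 74, 71, 67, 62, 61}
insert 64 → {82, 74, 71, 67, 64, 62, 61}
extract-max → 82; now {74, 71, 67, 64, 62, 61}
insert 59 → {74, 71, 67, 64, 62, 61, 59}
extract-max → 74; now {71, 67, 64, 62, 61, 59}
insert 72 → {72, 71, 67, 64, 62, 61, 59}
insert 65 → {72, 71, 67, 65, 64, 62, 61, 59}
insert 76 → {76, 72, 71, 67, 65, 64, 62, 61, 59}
insert 58 → {76, 72, 71, 67, 65, 64, 62, 61, 59, 58}
insert 81 → {81, 76, 72, 71, 67, 65, 64, 62, 61, 59, 58}
extract-max → 81; now {76, 72, 71, 67, 65, 64, 62, 61, 59, 58}
insert 73 → {76, 73, 72, 71, 67, 65, 64, 62, 61, 59, 58}
extract-max → 76; now {73, 72, 71, 67, 65, 64, 62, 61, 59, 58}
insert 83 → {83, 73, 72, 71, 67, 65, 64, 62, 61, 59, 58}
extract-max → 83; now {73, 72, 71, 67, 65, 64, 62, 61, 59, 58}
insert 84 → {84, 73, 72, 71, 67, 65, 64, 62, 61, 59, 58}
insert 66 → {84, 73, 72, 71, 67, 66, 65, 64, 62, 61, 59, 58}
extract-max → 84; now {73, 72, 71, 67, 66, 65, 64, 62, 61, 59, 58}
insert 77 → {77, 73, 72, 71, 67, 66, 65, 64, 62, 61, 59, 58}
extract-max → 77; now {73, 72, 71, 67, 66, 65, 64, 62, 61, 59, 58}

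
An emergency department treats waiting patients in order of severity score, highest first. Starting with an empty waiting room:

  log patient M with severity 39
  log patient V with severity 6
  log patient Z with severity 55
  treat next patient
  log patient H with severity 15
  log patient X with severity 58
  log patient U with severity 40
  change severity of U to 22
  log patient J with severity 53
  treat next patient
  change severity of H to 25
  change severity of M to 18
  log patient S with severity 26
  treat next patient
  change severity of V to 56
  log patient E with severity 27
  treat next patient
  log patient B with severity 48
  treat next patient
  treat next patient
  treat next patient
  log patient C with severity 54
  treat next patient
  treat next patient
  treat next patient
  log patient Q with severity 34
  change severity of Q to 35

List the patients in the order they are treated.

add M (severity 39) → {M:39}
add V (severity 6) → {M:39, V:6}
add Z (severity 55) → {Z:55, M:39, V:6}
treat next patient → Z; now {M:39, V:6}
add H (severity 15) → {M:39, H:15, V:6}
add X (severity 58) → {X:58, M:39, H:15, V:6}
add U (severity 40) → {X:58, U:40, M:39, H:15, V:6}
update U to severity 22 → {X:58, M:39, U:22, H:15, V:6}
add J (severity 53) → {X:58, J:53, M:39, U:22, H:15, V:6}
treat next patient → X; now {J:53, M:39, U:22, H:15, V:6}
update H to severity 25 → {J:53, M:39, H:25, U:22, V:6}
update M to severity 18 → {J:53, H:25, U:22, M:18, V:6}
add S (severity 26) → {J:53, S:26, H:25, U:22, M:18, V:6}
treat next patient → J; now {S:26, H:25, U:22, M:18, V:6}
update V to severity 56 → {V:56, S:26, H:25, U:22, M:18}
add E (severity 27) → {V:56, E:27, S:26, H:25, U:22, M:18}
treat next patient → V; now {E:27, S:26, H:25, U:22, M:18}
add B (severity 48) → {B:48, E:27, S:26, H:25, U:22, M:18}
treat next patient → B; now {E:27, S:26, H:25, U:22, M:18}
treat next patient → E; now {S:26, H:25, U:22, M:18}
treat next patient → S; now {H:25, U:22, M:18}
add C (severity 54) → {C:54, H:25, U:22, M:18}
treat next patient → C; now {H:25, U:22, M:18}
treat next patient → H; now {U:22, M:18}
treat next patient → U; now {M:18}
add Q (severity 34) → {Q:34, M:18}
update Q to severity 35 → {Q:35, M:18}

Z → X → J → V → B → E → S → C → H → U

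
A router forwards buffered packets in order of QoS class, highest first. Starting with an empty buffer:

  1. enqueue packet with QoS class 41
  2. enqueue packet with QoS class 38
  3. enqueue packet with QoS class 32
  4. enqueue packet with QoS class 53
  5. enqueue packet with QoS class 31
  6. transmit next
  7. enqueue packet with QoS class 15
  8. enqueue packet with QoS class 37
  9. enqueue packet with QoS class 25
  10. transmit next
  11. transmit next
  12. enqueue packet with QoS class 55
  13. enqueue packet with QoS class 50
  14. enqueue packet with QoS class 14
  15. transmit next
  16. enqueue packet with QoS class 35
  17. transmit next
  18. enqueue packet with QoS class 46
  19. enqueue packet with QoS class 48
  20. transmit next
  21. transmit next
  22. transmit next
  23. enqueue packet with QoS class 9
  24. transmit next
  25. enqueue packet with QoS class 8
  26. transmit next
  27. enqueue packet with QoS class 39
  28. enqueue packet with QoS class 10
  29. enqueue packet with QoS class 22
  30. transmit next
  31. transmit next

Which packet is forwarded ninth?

insert 41 → {41}
insert 38 → {41, 38}
insert 32 → {41, 38, 32}
insert 53 → {53, 41, 38, 32}
insert 31 → {53, 41, 38, 32, 31}
transmit next → 53; now {41, 38, 32, 31}
insert 15 → {41, 38, 32, 31, 15}
insert 37 → {41, 38, 37, 32, 31, 15}
insert 25 → {41, 38, 37, 32, 31, 25, 15}
transmit next → 41; now {38, 37, 32, 31, 25, 15}
transmit next → 38; now {37, 32, 31, 25, 15}
insert 55 → {55, 37, 32, 31, 25, 15}
insert 50 → {55, 50, 37, 32, 31, 25, 15}
insert 14 → {55, 50, 37, 32, 31, 25, 15, 14}
transmit next → 55; now {50, 37, 32, 31, 25, 15, 14}
insert 35 → {50, 37, 35, 32, 31, 25, 15, 14}
transmit next → 50; now {37, 35, 32, 31, 25, 15, 14}
insert 46 → {46, 37, 35, 32, 31, 25, 15, 14}
insert 48 → {48, 46, 37, 35, 32, 31, 25, 15, 14}
transmit next → 48; now {46, 37, 35, 32, 31, 25, 15, 14}
transmit next → 46; now {37, 35, 32, 31, 25, 15, 14}
transmit next → 37; now {35, 32, 31, 25, 15, 14}
insert 9 → {35, 32, 31, 25, 15, 14, 9}
transmit next → 35; now {32, 31, 25, 15, 14, 9}
insert 8 → {32, 31, 25, 15, 14, 9, 8}
transmit next → 32; now {31, 25, 15, 14, 9, 8}
insert 39 → {39, 31, 25, 15, 14, 9, 8}
insert 10 → {39, 31, 25, 15, 14, 10, 9, 8}
insert 22 → {39, 31, 25, 22, 15, 14, 10, 9, 8}
transmit next → 39; now {31, 25, 22, 15, 14, 10, 9, 8}
transmit next → 31; now {25, 22, 15, 14, 10, 9, 8}

35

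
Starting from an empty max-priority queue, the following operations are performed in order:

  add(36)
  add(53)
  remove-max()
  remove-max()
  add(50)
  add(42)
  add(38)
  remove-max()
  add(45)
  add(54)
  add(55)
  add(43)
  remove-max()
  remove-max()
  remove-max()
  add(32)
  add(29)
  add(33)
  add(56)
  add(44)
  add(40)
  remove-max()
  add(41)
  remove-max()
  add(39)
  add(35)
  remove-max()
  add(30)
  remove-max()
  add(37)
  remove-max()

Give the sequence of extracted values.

53 → 36 → 50 → 55 → 54 → 45 → 56 → 44 → 43 → 42 → 41

insert 36 → {36}
insert 53 → {53, 36}
remove-max → 53; now {36}
remove-max → 36; now {}
insert 50 → {50}
insert 42 → {50, 42}
insert 38 → {50, 42, 38}
remove-max → 50; now {42, 38}
insert 45 → {45, 42, 38}
insert 54 → {54, 45, 42, 38}
insert 55 → {55, 54, 45, 42, 38}
insert 43 → {55, 54, 45, 43, 42, 38}
remove-max → 55; now {54, 45, 43, 42, 38}
remove-max → 54; now {45, 43, 42, 38}
remove-max → 45; now {43, 42, 38}
insert 32 → {43, 42, 38, 32}
insert 29 → {43, 42, 38, 32, 29}
insert 33 → {43, 42, 38, 33, 32, 29}
insert 56 → {56, 43, 42, 38, 33, 32, 29}
insert 44 → {56, 44, 43, 42, 38, 33, 32, 29}
insert 40 → {56, 44, 43, 42, 40, 38, 33, 32, 29}
remove-max → 56; now {44, 43, 42, 40, 38, 33, 32, 29}
insert 41 → {44, 43, 42, 41, 40, 38, 33, 32, 29}
remove-max → 44; now {43, 42, 41, 40, 38, 33, 32, 29}
insert 39 → {43, 42, 41, 40, 39, 38, 33, 32, 29}
insert 35 → {43, 42, 41, 40, 39, 38, 35, 33, 32, 29}
remove-max → 43; now {42, 41, 40, 39, 38, 35, 33, 32, 29}
insert 30 → {42, 41, 40, 39, 38, 35, 33, 32, 30, 29}
remove-max → 42; now {41, 40, 39, 38, 35, 33, 32, 30, 29}
insert 37 → {41, 40, 39, 38, 37, 35, 33, 32, 30, 29}
remove-max → 41; now {40, 39, 38, 37, 35, 33, 32, 30, 29}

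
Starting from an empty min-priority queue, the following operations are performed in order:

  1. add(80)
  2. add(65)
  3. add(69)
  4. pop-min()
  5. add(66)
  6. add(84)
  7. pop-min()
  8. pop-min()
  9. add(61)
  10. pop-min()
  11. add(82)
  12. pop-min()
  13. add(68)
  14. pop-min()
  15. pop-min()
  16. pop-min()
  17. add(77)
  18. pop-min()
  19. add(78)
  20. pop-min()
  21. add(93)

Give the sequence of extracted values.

insert 80 → {80}
insert 65 → {65, 80}
insert 69 → {65, 69, 80}
pop-min → 65; now {69, 80}
insert 66 → {66, 69, 80}
insert 84 → {66, 69, 80, 84}
pop-min → 66; now {69, 80, 84}
pop-min → 69; now {80, 84}
insert 61 → {61, 80, 84}
pop-min → 61; now {80, 84}
insert 82 → {80, 82, 84}
pop-min → 80; now {82, 84}
insert 68 → {68, 82, 84}
pop-min → 68; now {82, 84}
pop-min → 82; now {84}
pop-min → 84; now {}
insert 77 → {77}
pop-min → 77; now {}
insert 78 → {78}
pop-min → 78; now {}
insert 93 → {93}

65 → 66 → 69 → 61 → 80 → 68 → 82 → 84 → 77 → 78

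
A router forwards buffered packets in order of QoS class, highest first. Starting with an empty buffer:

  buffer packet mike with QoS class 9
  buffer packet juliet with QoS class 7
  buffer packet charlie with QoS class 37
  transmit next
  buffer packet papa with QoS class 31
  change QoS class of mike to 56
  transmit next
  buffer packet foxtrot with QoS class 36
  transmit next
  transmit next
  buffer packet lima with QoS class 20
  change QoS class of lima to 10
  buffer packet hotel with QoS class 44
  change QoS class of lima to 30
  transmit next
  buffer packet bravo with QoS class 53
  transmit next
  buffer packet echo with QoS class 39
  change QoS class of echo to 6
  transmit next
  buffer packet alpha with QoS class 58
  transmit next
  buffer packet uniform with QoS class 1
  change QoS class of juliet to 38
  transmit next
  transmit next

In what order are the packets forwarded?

charlie, mike, foxtrot, papa, hotel, bravo, lima, alpha, juliet, echo

add mike (QoS class 9) → {mike:9}
add juliet (QoS class 7) → {mike:9, juliet:7}
add charlie (QoS class 37) → {charlie:37, mike:9, juliet:7}
transmit next → charlie; now {mike:9, juliet:7}
add papa (QoS class 31) → {papa:31, mike:9, juliet:7}
update mike to QoS class 56 → {mike:56, papa:31, juliet:7}
transmit next → mike; now {papa:31, juliet:7}
add foxtrot (QoS class 36) → {foxtrot:36, papa:31, juliet:7}
transmit next → foxtrot; now {papa:31, juliet:7}
transmit next → papa; now {juliet:7}
add lima (QoS class 20) → {lima:20, juliet:7}
update lima to QoS class 10 → {lima:10, juliet:7}
add hotel (QoS class 44) → {hotel:44, lima:10, juliet:7}
update lima to QoS class 30 → {hotel:44, lima:30, juliet:7}
transmit next → hotel; now {lima:30, juliet:7}
add bravo (QoS class 53) → {bravo:53, lima:30, juliet:7}
transmit next → bravo; now {lima:30, juliet:7}
add echo (QoS class 39) → {echo:39, lima:30, juliet:7}
update echo to QoS class 6 → {lima:30, juliet:7, echo:6}
transmit next → lima; now {juliet:7, echo:6}
add alpha (QoS class 58) → {alpha:58, juliet:7, echo:6}
transmit next → alpha; now {juliet:7, echo:6}
add uniform (QoS class 1) → {juliet:7, echo:6, uniform:1}
update juliet to QoS class 38 → {juliet:38, echo:6, uniform:1}
transmit next → juliet; now {echo:6, uniform:1}
transmit next → echo; now {uniform:1}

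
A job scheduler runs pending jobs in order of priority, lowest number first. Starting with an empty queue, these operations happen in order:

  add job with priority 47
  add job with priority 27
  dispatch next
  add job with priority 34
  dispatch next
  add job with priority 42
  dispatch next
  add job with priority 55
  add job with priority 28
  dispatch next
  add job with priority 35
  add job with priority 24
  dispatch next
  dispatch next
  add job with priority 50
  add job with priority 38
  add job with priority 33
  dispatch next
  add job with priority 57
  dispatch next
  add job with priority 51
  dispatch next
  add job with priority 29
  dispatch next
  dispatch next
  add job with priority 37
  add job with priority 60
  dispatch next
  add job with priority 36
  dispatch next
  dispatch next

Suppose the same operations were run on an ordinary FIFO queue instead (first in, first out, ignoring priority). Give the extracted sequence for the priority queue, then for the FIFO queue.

insert 47 → {47}
insert 27 → {27, 47}
dispatch next → 27; now {47}
insert 34 → {34, 47}
dispatch next → 34; now {47}
insert 42 → {42, 47}
dispatch next → 42; now {47}
insert 55 → {47, 55}
insert 28 → {28, 47, 55}
dispatch next → 28; now {47, 55}
insert 35 → {35, 47, 55}
insert 24 → {24, 35, 47, 55}
dispatch next → 24; now {35, 47, 55}
dispatch next → 35; now {47, 55}
insert 50 → {47, 50, 55}
insert 38 → {38, 47, 50, 55}
insert 33 → {33, 38, 47, 50, 55}
dispatch next → 33; now {38, 47, 50, 55}
insert 57 → {38, 47, 50, 55, 57}
dispatch next → 38; now {47, 50, 55, 57}
insert 51 → {47, 50, 51, 55, 57}
dispatch next → 47; now {50, 51, 55, 57}
insert 29 → {29, 50, 51, 55, 57}
dispatch next → 29; now {50, 51, 55, 57}
dispatch next → 50; now {51, 55, 57}
insert 37 → {37, 51, 55, 57}
insert 60 → {37, 51, 55, 57, 60}
dispatch next → 37; now {51, 55, 57, 60}
insert 36 → {36, 51, 55, 57, 60}
dispatch next → 36; now {51, 55, 57, 60}
dispatch next → 51; now {55, 57, 60}

priority queue: [27, 34, 42, 28, 24, 35, 33, 38, 47, 29, 50, 37, 36, 51]; FIFO queue: 47 → 27 → 34 → 42 → 55 → 28 → 35 → 24 → 50 → 38 → 33 → 57 → 51 → 29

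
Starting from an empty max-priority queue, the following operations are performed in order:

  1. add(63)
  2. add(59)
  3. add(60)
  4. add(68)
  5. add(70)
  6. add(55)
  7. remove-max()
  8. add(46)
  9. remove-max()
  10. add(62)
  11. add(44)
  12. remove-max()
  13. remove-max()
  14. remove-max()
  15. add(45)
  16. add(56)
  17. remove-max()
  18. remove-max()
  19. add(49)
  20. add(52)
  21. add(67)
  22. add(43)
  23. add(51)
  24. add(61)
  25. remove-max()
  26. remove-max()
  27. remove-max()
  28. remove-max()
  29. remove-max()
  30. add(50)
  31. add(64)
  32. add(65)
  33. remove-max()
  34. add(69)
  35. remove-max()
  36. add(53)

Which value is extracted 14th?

insert 63 → {63}
insert 59 → {63, 59}
insert 60 → {63, 60, 59}
insert 68 → {68, 63, 60, 59}
insert 70 → {70, 68, 63, 60, 59}
insert 55 → {70, 68, 63, 60, 59, 55}
remove-max → 70; now {68, 63, 60, 59, 55}
insert 46 → {68, 63, 60, 59, 55, 46}
remove-max → 68; now {63, 60, 59, 55, 46}
insert 62 → {63, 62, 60, 59, 55, 46}
insert 44 → {63, 62, 60, 59, 55, 46, 44}
remove-max → 63; now {62, 60, 59, 55, 46, 44}
remove-max → 62; now {60, 59, 55, 46, 44}
remove-max → 60; now {59, 55, 46, 44}
insert 45 → {59, 55, 46, 45, 44}
insert 56 → {59, 56, 55, 46, 45, 44}
remove-max → 59; now {56, 55, 46, 45, 44}
remove-max → 56; now {55, 46, 45, 44}
insert 49 → {55, 49, 46, 45, 44}
insert 52 → {55, 52, 49, 46, 45, 44}
insert 67 → {67, 55, 52, 49, 46, 45, 44}
insert 43 → {67, 55, 52, 49, 46, 45, 44, 43}
insert 51 → {67, 55, 52, 51, 49, 46, 45, 44, 43}
insert 61 → {67, 61, 55, 52, 51, 49, 46, 45, 44, 43}
remove-max → 67; now {61, 55, 52, 51, 49, 46, 45, 44, 43}
remove-max → 61; now {55, 52, 51, 49, 46, 45, 44, 43}
remove-max → 55; now {52, 51, 49, 46, 45, 44, 43}
remove-max → 52; now {51, 49, 46, 45, 44, 43}
remove-max → 51; now {49, 46, 45, 44, 43}
insert 50 → {50, 49, 46, 45, 44, 43}
insert 64 → {64, 50, 49, 46, 45, 44, 43}
insert 65 → {65, 64, 50, 49, 46, 45, 44, 43}
remove-max → 65; now {64, 50, 49, 46, 45, 44, 43}
insert 69 → {69, 64, 50, 49, 46, 45, 44, 43}
remove-max → 69; now {64, 50, 49, 46, 45, 44, 43}
insert 53 → {64, 53, 50, 49, 46, 45, 44, 43}

69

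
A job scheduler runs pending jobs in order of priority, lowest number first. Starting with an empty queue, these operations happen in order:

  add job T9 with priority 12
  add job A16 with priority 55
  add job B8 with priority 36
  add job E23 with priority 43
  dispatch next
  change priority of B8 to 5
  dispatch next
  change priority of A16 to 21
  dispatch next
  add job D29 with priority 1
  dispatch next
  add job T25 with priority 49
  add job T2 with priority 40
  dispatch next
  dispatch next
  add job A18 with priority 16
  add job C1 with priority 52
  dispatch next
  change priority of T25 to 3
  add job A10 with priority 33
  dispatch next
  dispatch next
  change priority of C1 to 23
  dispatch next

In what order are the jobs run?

T9 → B8 → A16 → D29 → T2 → E23 → A18 → T25 → A10 → C1

add T9 (priority 12) → {T9:12}
add A16 (priority 55) → {T9:12, A16:55}
add B8 (priority 36) → {T9:12, B8:36, A16:55}
add E23 (priority 43) → {T9:12, B8:36, E23:43, A16:55}
dispatch next → T9; now {B8:36, E23:43, A16:55}
update B8 to priority 5 → {B8:5, E23:43, A16:55}
dispatch next → B8; now {E23:43, A16:55}
update A16 to priority 21 → {A16:21, E23:43}
dispatch next → A16; now {E23:43}
add D29 (priority 1) → {D29:1, E23:43}
dispatch next → D29; now {E23:43}
add T25 (priority 49) → {E23:43, T25:49}
add T2 (priority 40) → {T2:40, E23:43, T25:49}
dispatch next → T2; now {E23:43, T25:49}
dispatch next → E23; now {T25:49}
add A18 (priority 16) → {A18:16, T25:49}
add C1 (priority 52) → {A18:16, T25:49, C1:52}
dispatch next → A18; now {T25:49, C1:52}
update T25 to priority 3 → {T25:3, C1:52}
add A10 (priority 33) → {T25:3, A10:33, C1:52}
dispatch next → T25; now {A10:33, C1:52}
dispatch next → A10; now {C1:52}
update C1 to priority 23 → {C1:23}
dispatch next → C1; now {}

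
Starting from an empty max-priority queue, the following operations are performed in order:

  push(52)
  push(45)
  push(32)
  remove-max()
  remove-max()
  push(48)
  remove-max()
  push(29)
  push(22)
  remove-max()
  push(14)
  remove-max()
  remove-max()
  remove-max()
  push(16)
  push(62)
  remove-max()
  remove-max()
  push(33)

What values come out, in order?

52 → 45 → 48 → 32 → 29 → 22 → 14 → 62 → 16

insert 52 → {52}
insert 45 → {52, 45}
insert 32 → {52, 45, 32}
remove-max → 52; now {45, 32}
remove-max → 45; now {32}
insert 48 → {48, 32}
remove-max → 48; now {32}
insert 29 → {32, 29}
insert 22 → {32, 29, 22}
remove-max → 32; now {29, 22}
insert 14 → {29, 22, 14}
remove-max → 29; now {22, 14}
remove-max → 22; now {14}
remove-max → 14; now {}
insert 16 → {16}
insert 62 → {62, 16}
remove-max → 62; now {16}
remove-max → 16; now {}
insert 33 → {33}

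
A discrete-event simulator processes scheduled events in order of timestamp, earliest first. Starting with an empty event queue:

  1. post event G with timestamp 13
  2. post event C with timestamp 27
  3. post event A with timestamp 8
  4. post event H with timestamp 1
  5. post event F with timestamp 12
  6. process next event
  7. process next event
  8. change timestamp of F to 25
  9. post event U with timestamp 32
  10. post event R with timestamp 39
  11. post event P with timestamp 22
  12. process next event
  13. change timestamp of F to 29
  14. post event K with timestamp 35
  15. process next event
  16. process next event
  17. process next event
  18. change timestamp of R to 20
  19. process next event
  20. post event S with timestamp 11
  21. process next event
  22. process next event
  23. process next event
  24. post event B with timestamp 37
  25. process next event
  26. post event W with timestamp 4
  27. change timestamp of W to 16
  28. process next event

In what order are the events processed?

H → A → G → P → C → F → R → S → U → K → B → W

add G (timestamp 13) → {G:13}
add C (timestamp 27) → {G:13, C:27}
add A (timestamp 8) → {A:8, G:13, C:27}
add H (timestamp 1) → {H:1, A:8, G:13, C:27}
add F (timestamp 12) → {H:1, A:8, F:12, G:13, C:27}
process next event → H; now {A:8, F:12, G:13, C:27}
process next event → A; now {F:12, G:13, C:27}
update F to timestamp 25 → {G:13, F:25, C:27}
add U (timestamp 32) → {G:13, F:25, C:27, U:32}
add R (timestamp 39) → {G:13, F:25, C:27, U:32, R:39}
add P (timestamp 22) → {G:13, P:22, F:25, C:27, U:32, R:39}
process next event → G; now {P:22, F:25, C:27, U:32, R:39}
update F to timestamp 29 → {P:22, C:27, F:29, U:32, R:39}
add K (timestamp 35) → {P:22, C:27, F:29, U:32, K:35, R:39}
process next event → P; now {C:27, F:29, U:32, K:35, R:39}
process next event → C; now {F:29, U:32, K:35, R:39}
process next event → F; now {U:32, K:35, R:39}
update R to timestamp 20 → {R:20, U:32, K:35}
process next event → R; now {U:32, K:35}
add S (timestamp 11) → {S:11, U:32, K:35}
process next event → S; now {U:32, K:35}
process next event → U; now {K:35}
process next event → K; now {}
add B (timestamp 37) → {B:37}
process next event → B; now {}
add W (timestamp 4) → {W:4}
update W to timestamp 16 → {W:16}
process next event → W; now {}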